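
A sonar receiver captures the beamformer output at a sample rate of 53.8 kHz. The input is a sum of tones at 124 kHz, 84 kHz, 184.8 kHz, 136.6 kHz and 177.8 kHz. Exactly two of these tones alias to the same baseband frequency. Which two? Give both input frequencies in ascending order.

124 kHz, 177.8 kHz

fs/2 = 26.9 kHz.
124 kHz mod fs = 16.4 kHz.
16.4 kHz ≤ fs/2 = 26.9 kHz, appears at 16.4 kHz.
84 kHz mod fs = 30.2 kHz.
30.2 kHz > fs/2 = 26.9 kHz, folds to fs − 30.2 kHz = 23.6 kHz.
184.8 kHz mod fs = 23.4 kHz.
23.4 kHz ≤ fs/2 = 26.9 kHz, appears at 23.4 kHz.
136.6 kHz mod fs = 29 kHz.
29 kHz > fs/2 = 26.9 kHz, folds to fs − 29 kHz = 24.8 kHz.
177.8 kHz mod fs = 16.4 kHz.
16.4 kHz ≤ fs/2 = 26.9 kHz, appears at 16.4 kHz.
124 kHz and 177.8 kHz both map to 16.4 kHz.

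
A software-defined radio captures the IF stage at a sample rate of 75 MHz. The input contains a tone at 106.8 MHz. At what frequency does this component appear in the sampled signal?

31.8 MHz

106.8 MHz mod fs = 31.8 MHz.
31.8 MHz ≤ fs/2 = 37.5 MHz, appears at 31.8 MHz.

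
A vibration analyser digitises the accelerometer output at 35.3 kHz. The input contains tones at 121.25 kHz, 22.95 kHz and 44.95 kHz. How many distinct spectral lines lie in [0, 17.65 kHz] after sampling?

3

fs/2 = 17.65 kHz.
121.25 kHz mod fs = 15.35 kHz.
15.35 kHz ≤ fs/2 = 17.65 kHz, appears at 15.35 kHz.
22.95 kHz > fs/2 = 17.65 kHz, folds to fs − 22.95 kHz = 12.35 kHz.
44.95 kHz mod fs = 9.65 kHz.
9.65 kHz ≤ fs/2 = 17.65 kHz, appears at 9.65 kHz.
Distinct values: {9.65 kHz, 12.35 kHz, 15.35 kHz} → 3.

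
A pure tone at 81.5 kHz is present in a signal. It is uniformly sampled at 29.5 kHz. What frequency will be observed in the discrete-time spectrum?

81.5 kHz mod fs = 22.5 kHz.
22.5 kHz > fs/2 = 14.75 kHz, folds to fs − 22.5 kHz = 7 kHz.

7 kHz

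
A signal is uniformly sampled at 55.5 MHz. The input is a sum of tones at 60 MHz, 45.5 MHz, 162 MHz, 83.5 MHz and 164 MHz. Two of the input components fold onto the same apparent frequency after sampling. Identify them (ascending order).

fs/2 = 27.75 MHz.
60 MHz mod fs = 4.5 MHz.
4.5 MHz ≤ fs/2 = 27.75 MHz, appears at 4.5 MHz.
45.5 MHz > fs/2 = 27.75 MHz, folds to fs − 45.5 MHz = 10 MHz.
162 MHz mod fs = 51 MHz.
51 MHz > fs/2 = 27.75 MHz, folds to fs − 51 MHz = 4.5 MHz.
83.5 MHz mod fs = 28 MHz.
28 MHz > fs/2 = 27.75 MHz, folds to fs − 28 MHz = 27.5 MHz.
164 MHz mod fs = 53 MHz.
53 MHz > fs/2 = 27.75 MHz, folds to fs − 53 MHz = 2.5 MHz.
60 MHz and 162 MHz both map to 4.5 MHz.

60 MHz, 162 MHz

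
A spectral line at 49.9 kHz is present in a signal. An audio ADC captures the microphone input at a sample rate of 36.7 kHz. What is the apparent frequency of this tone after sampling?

13.2 kHz

49.9 kHz mod fs = 13.2 kHz.
13.2 kHz ≤ fs/2 = 18.35 kHz, appears at 13.2 kHz.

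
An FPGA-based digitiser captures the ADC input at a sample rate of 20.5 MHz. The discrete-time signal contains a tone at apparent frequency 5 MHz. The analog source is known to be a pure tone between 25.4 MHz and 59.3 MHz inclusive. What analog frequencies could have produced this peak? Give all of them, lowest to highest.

Frequencies that alias to 5 MHz are k·fs ± 5 MHz for integer k ≥ 0.
k=0: 5 MHz.
k=1: 15.5 MHz, 25.5 MHz.
k=2: 36 MHz, 46 MHz.
k=3: 56.5 MHz, 66.5 MHz.
k=4: 77 MHz, 87 MHz.
Within [25.4 MHz, 59.3 MHz]: 25.5 MHz, 36 MHz, 46 MHz, 56.5 MHz.

25.5 MHz, 36 MHz, 46 MHz, 56.5 MHz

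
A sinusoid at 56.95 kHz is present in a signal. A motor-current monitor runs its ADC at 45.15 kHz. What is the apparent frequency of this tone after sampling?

56.95 kHz mod fs = 11.8 kHz.
11.8 kHz ≤ fs/2 = 22.575 kHz, appears at 11.8 kHz.

11.8 kHz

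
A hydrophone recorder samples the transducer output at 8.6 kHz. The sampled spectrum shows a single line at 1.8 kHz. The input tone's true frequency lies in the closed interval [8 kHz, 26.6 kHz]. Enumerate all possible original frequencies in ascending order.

Frequencies that alias to 1.8 kHz are k·fs ± 1.8 kHz for integer k ≥ 0.
k=0: 1.8 kHz.
k=1: 6.8 kHz, 10.4 kHz.
k=2: 15.4 kHz, 19 kHz.
k=3: 24 kHz, 27.6 kHz.
k=4: 32.6 kHz, 36.2 kHz.
Within [8 kHz, 26.6 kHz]: 10.4 kHz, 15.4 kHz, 19 kHz, 24 kHz.

10.4 kHz, 15.4 kHz, 19 kHz, 24 kHz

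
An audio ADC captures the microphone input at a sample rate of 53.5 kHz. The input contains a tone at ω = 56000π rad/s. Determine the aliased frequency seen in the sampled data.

25.5 kHz

ω = 56000π rad/s → f = ω/(2π) = 28000 Hz = 28 kHz.
28 kHz > fs/2 = 26.75 kHz, folds to fs − 28 kHz = 25.5 kHz.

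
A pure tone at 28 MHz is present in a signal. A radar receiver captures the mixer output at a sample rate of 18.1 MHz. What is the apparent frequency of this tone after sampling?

8.2 MHz

28 MHz mod fs = 9.9 MHz.
9.9 MHz > fs/2 = 9.05 MHz, folds to fs − 9.9 MHz = 8.2 MHz.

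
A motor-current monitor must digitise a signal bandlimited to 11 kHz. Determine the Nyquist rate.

Nyquist rate = 2 × 11 kHz = 22 kHz.

22 kHz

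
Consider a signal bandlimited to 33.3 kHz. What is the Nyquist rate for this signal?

Nyquist rate = 2 × 33.3 kHz = 66.6 kHz.

66.6 kHz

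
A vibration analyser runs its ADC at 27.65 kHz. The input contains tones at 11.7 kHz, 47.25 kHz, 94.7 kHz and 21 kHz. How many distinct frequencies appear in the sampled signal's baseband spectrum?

4

fs/2 = 13.825 kHz.
11.7 kHz ≤ fs/2 = 13.825 kHz, passes unchanged.
47.25 kHz mod fs = 19.6 kHz.
19.6 kHz > fs/2 = 13.825 kHz, folds to fs − 19.6 kHz = 8.05 kHz.
94.7 kHz mod fs = 11.75 kHz.
11.75 kHz ≤ fs/2 = 13.825 kHz, appears at 11.75 kHz.
21 kHz > fs/2 = 13.825 kHz, folds to fs − 21 kHz = 6.65 kHz.
Distinct values: {6.65 kHz, 8.05 kHz, 11.7 kHz, 11.75 kHz} → 4.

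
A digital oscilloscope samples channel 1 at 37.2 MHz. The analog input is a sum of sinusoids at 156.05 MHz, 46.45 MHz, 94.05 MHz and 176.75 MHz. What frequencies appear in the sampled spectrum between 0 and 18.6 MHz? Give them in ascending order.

7.25 MHz, 9.25 MHz, 17.55 MHz

fs/2 = 18.6 MHz.
156.05 MHz mod fs = 7.25 MHz.
7.25 MHz ≤ fs/2 = 18.6 MHz, appears at 7.25 MHz.
46.45 MHz mod fs = 9.25 MHz.
9.25 MHz ≤ fs/2 = 18.6 MHz, appears at 9.25 MHz.
94.05 MHz mod fs = 19.65 MHz.
19.65 MHz > fs/2 = 18.6 MHz, folds to fs − 19.65 MHz = 17.55 MHz.
176.75 MHz mod fs = 27.95 MHz.
27.95 MHz > fs/2 = 18.6 MHz, folds to fs − 27.95 MHz = 9.25 MHz.
Distinct values: {7.25 MHz, 9.25 MHz, 17.55 MHz}.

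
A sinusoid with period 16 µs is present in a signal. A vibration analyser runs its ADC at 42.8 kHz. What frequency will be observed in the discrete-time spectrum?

19.7 kHz

T = 16 µs → f = 1/T = 62.5 kHz.
62.5 kHz mod fs = 19.7 kHz.
19.7 kHz ≤ fs/2 = 21.4 kHz, appears at 19.7 kHz.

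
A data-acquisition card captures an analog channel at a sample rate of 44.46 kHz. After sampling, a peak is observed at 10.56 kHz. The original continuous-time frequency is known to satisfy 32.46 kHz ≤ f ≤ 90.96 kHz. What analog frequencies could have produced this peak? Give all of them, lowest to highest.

Frequencies that alias to 10.56 kHz are k·fs ± 10.56 kHz for integer k ≥ 0.
k=0: 10.56 kHz.
k=1: 33.9 kHz, 55.02 kHz.
k=2: 78.36 kHz, 99.48 kHz.
k=3: 122.82 kHz, 143.94 kHz.
Within [32.46 kHz, 90.96 kHz]: 33.9 kHz, 55.02 kHz, 78.36 kHz.

33.9 kHz, 55.02 kHz, 78.36 kHz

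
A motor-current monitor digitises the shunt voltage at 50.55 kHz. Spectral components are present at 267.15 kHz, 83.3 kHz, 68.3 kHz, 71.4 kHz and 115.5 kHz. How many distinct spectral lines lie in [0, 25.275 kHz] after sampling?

fs/2 = 25.275 kHz.
267.15 kHz mod fs = 14.4 kHz.
14.4 kHz ≤ fs/2 = 25.275 kHz, appears at 14.4 kHz.
83.3 kHz mod fs = 32.75 kHz.
32.75 kHz > fs/2 = 25.275 kHz, folds to fs − 32.75 kHz = 17.8 kHz.
68.3 kHz mod fs = 17.75 kHz.
17.75 kHz ≤ fs/2 = 25.275 kHz, appears at 17.75 kHz.
71.4 kHz mod fs = 20.85 kHz.
20.85 kHz ≤ fs/2 = 25.275 kHz, appears at 20.85 kHz.
115.5 kHz mod fs = 14.4 kHz.
14.4 kHz ≤ fs/2 = 25.275 kHz, appears at 14.4 kHz.
Distinct values: {14.4 kHz, 17.75 kHz, 17.8 kHz, 20.85 kHz} → 4.

4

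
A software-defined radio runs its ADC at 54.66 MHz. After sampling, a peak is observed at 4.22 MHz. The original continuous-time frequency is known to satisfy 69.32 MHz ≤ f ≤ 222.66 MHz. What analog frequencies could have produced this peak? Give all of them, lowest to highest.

Frequencies that alias to 4.22 MHz are k·fs ± 4.22 MHz for integer k ≥ 0.
k=0: 4.22 MHz.
k=1: 50.44 MHz, 58.88 MHz.
k=2: 105.1 MHz, 113.54 MHz.
k=3: 159.76 MHz, 168.2 MHz.
k=4: 214.42 MHz, 222.86 MHz.
k=5: 269.08 MHz, 277.52 MHz.
Within [69.32 MHz, 222.66 MHz]: 105.1 MHz, 113.54 MHz, 159.76 MHz, 168.2 MHz, 214.42 MHz.

105.1 MHz, 113.54 MHz, 159.76 MHz, 168.2 MHz, 214.42 MHz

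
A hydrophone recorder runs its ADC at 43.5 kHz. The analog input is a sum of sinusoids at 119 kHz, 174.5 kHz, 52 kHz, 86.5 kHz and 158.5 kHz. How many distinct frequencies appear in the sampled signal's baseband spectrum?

4

fs/2 = 21.75 kHz.
119 kHz mod fs = 32 kHz.
32 kHz > fs/2 = 21.75 kHz, folds to fs − 32 kHz = 11.5 kHz.
174.5 kHz mod fs = 0.5 kHz.
0.5 kHz ≤ fs/2 = 21.75 kHz, appears at 0.5 kHz.
52 kHz mod fs = 8.5 kHz.
8.5 kHz ≤ fs/2 = 21.75 kHz, appears at 8.5 kHz.
86.5 kHz mod fs = 43 kHz.
43 kHz > fs/2 = 21.75 kHz, folds to fs − 43 kHz = 0.5 kHz.
158.5 kHz mod fs = 28 kHz.
28 kHz > fs/2 = 21.75 kHz, folds to fs − 28 kHz = 15.5 kHz.
Distinct values: {0.5 kHz, 8.5 kHz, 11.5 kHz, 15.5 kHz} → 4.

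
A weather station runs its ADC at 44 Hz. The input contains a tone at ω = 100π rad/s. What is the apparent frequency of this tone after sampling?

ω = 100π rad/s → f = ω/(2π) = 50 Hz.
50 Hz mod fs = 6 Hz.
6 Hz ≤ fs/2 = 22 Hz, appears at 6 Hz.

6 Hz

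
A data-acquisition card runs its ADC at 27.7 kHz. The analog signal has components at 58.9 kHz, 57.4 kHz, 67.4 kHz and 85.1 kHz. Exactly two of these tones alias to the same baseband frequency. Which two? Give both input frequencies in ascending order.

fs/2 = 13.85 kHz.
58.9 kHz mod fs = 3.5 kHz.
3.5 kHz ≤ fs/2 = 13.85 kHz, appears at 3.5 kHz.
57.4 kHz mod fs = 2 kHz.
2 kHz ≤ fs/2 = 13.85 kHz, appears at 2 kHz.
67.4 kHz mod fs = 12 kHz.
12 kHz ≤ fs/2 = 13.85 kHz, appears at 12 kHz.
85.1 kHz mod fs = 2 kHz.
2 kHz ≤ fs/2 = 13.85 kHz, appears at 2 kHz.
57.4 kHz and 85.1 kHz both map to 2 kHz.

57.4 kHz, 85.1 kHz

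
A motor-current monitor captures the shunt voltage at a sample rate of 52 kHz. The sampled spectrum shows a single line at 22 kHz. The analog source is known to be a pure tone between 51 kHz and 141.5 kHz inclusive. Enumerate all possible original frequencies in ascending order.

74 kHz, 82 kHz, 126 kHz, 134 kHz

Frequencies that alias to 22 kHz are k·fs ± 22 kHz for integer k ≥ 0.
k=0: 22 kHz.
k=1: 30 kHz, 74 kHz.
k=2: 82 kHz, 126 kHz.
k=3: 134 kHz, 178 kHz.
k=4: 186 kHz, 230 kHz.
Within [51 kHz, 141.5 kHz]: 74 kHz, 82 kHz, 126 kHz, 134 kHz.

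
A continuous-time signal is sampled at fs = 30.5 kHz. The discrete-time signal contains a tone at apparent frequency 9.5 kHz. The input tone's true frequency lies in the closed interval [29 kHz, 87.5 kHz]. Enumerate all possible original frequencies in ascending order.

Frequencies that alias to 9.5 kHz are k·fs ± 9.5 kHz for integer k ≥ 0.
k=0: 9.5 kHz.
k=1: 21 kHz, 40 kHz.
k=2: 51.5 kHz, 70.5 kHz.
k=3: 82 kHz, 101 kHz.
k=4: 112.5 kHz, 131.5 kHz.
Within [29 kHz, 87.5 kHz]: 40 kHz, 51.5 kHz, 70.5 kHz, 82 kHz.

40 kHz, 51.5 kHz, 70.5 kHz, 82 kHz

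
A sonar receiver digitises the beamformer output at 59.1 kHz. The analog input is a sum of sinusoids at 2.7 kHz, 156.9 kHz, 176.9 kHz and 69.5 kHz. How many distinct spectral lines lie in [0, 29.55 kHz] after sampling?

4

fs/2 = 29.55 kHz.
2.7 kHz ≤ fs/2 = 29.55 kHz, passes unchanged.
156.9 kHz mod fs = 38.7 kHz.
38.7 kHz > fs/2 = 29.55 kHz, folds to fs − 38.7 kHz = 20.4 kHz.
176.9 kHz mod fs = 58.7 kHz.
58.7 kHz > fs/2 = 29.55 kHz, folds to fs − 58.7 kHz = 0.4 kHz.
69.5 kHz mod fs = 10.4 kHz.
10.4 kHz ≤ fs/2 = 29.55 kHz, appears at 10.4 kHz.
Distinct values: {0.4 kHz, 2.7 kHz, 10.4 kHz, 20.4 kHz} → 4.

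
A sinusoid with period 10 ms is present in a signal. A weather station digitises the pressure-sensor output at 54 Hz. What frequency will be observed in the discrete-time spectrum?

8 Hz

T = 10 ms → f = 1/T = 100 Hz.
100 Hz mod fs = 46 Hz.
46 Hz > fs/2 = 27 Hz, folds to fs − 46 Hz = 8 Hz.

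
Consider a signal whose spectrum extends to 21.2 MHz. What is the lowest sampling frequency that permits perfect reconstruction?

42.4 MHz

Nyquist rate = 2 × 21.2 MHz = 42.4 MHz.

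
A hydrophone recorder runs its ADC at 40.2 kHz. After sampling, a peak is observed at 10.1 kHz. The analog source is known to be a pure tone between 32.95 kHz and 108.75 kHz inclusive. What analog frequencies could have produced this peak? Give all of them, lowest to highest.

50.3 kHz, 70.3 kHz, 90.5 kHz

Frequencies that alias to 10.1 kHz are k·fs ± 10.1 kHz for integer k ≥ 0.
k=0: 10.1 kHz.
k=1: 30.1 kHz, 50.3 kHz.
k=2: 70.3 kHz, 90.5 kHz.
k=3: 110.5 kHz, 130.7 kHz.
Within [32.95 kHz, 108.75 kHz]: 50.3 kHz, 70.3 kHz, 90.5 kHz.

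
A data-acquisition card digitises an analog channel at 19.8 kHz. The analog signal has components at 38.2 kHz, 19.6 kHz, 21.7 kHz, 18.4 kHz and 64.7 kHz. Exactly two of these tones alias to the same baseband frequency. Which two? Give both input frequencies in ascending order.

fs/2 = 9.9 kHz.
38.2 kHz mod fs = 18.4 kHz.
18.4 kHz > fs/2 = 9.9 kHz, folds to fs − 18.4 kHz = 1.4 kHz.
19.6 kHz > fs/2 = 9.9 kHz, folds to fs − 19.6 kHz = 0.2 kHz.
21.7 kHz mod fs = 1.9 kHz.
1.9 kHz ≤ fs/2 = 9.9 kHz, appears at 1.9 kHz.
18.4 kHz > fs/2 = 9.9 kHz, folds to fs − 18.4 kHz = 1.4 kHz.
64.7 kHz mod fs = 5.3 kHz.
5.3 kHz ≤ fs/2 = 9.9 kHz, appears at 5.3 kHz.
18.4 kHz and 38.2 kHz both map to 1.4 kHz.

18.4 kHz, 38.2 kHz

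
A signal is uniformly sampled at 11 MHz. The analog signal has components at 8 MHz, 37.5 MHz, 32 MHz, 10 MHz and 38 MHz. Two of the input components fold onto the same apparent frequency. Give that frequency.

1 MHz

fs/2 = 5.5 MHz.
8 MHz > fs/2 = 5.5 MHz, folds to fs − 8 MHz = 3 MHz.
37.5 MHz mod fs = 4.5 MHz.
4.5 MHz ≤ fs/2 = 5.5 MHz, appears at 4.5 MHz.
32 MHz mod fs = 10 MHz.
10 MHz > fs/2 = 5.5 MHz, folds to fs − 10 MHz = 1 MHz.
10 MHz > fs/2 = 5.5 MHz, folds to fs − 10 MHz = 1 MHz.
38 MHz mod fs = 5 MHz.
5 MHz ≤ fs/2 = 5.5 MHz, appears at 5 MHz.
10 MHz and 32 MHz both map to 1 MHz.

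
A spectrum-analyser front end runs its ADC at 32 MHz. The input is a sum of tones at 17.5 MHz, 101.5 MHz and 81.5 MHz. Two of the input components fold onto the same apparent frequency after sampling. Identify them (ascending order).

fs/2 = 16 MHz.
17.5 MHz > fs/2 = 16 MHz, folds to fs − 17.5 MHz = 14.5 MHz.
101.5 MHz mod fs = 5.5 MHz.
5.5 MHz ≤ fs/2 = 16 MHz, appears at 5.5 MHz.
81.5 MHz mod fs = 17.5 MHz.
17.5 MHz > fs/2 = 16 MHz, folds to fs − 17.5 MHz = 14.5 MHz.
17.5 MHz and 81.5 MHz both map to 14.5 MHz.

17.5 MHz, 81.5 MHz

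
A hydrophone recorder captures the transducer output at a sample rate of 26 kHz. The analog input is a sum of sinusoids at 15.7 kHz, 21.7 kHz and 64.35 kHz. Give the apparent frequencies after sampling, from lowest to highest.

fs/2 = 13 kHz.
15.7 kHz > fs/2 = 13 kHz, folds to fs − 15.7 kHz = 10.3 kHz.
21.7 kHz > fs/2 = 13 kHz, folds to fs − 21.7 kHz = 4.3 kHz.
64.35 kHz mod fs = 12.35 kHz.
12.35 kHz ≤ fs/2 = 13 kHz, appears at 12.35 kHz.
Distinct values: {4.3 kHz, 10.3 kHz, 12.35 kHz}.

4.3 kHz, 10.3 kHz, 12.35 kHz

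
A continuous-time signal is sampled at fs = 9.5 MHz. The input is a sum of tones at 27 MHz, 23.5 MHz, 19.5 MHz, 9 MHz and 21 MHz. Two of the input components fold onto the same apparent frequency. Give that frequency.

0.5 MHz

fs/2 = 4.75 MHz.
27 MHz mod fs = 8 MHz.
8 MHz > fs/2 = 4.75 MHz, folds to fs − 8 MHz = 1.5 MHz.
23.5 MHz mod fs = 4.5 MHz.
4.5 MHz ≤ fs/2 = 4.75 MHz, appears at 4.5 MHz.
19.5 MHz mod fs = 0.5 MHz.
0.5 MHz ≤ fs/2 = 4.75 MHz, appears at 0.5 MHz.
9 MHz > fs/2 = 4.75 MHz, folds to fs − 9 MHz = 0.5 MHz.
21 MHz mod fs = 2 MHz.
2 MHz ≤ fs/2 = 4.75 MHz, appears at 2 MHz.
9 MHz and 19.5 MHz both map to 0.5 MHz.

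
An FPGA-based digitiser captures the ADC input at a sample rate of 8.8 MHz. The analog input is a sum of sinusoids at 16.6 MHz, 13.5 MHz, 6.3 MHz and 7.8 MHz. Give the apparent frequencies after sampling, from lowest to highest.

fs/2 = 4.4 MHz.
16.6 MHz mod fs = 7.8 MHz.
7.8 MHz > fs/2 = 4.4 MHz, folds to fs − 7.8 MHz = 1 MHz.
13.5 MHz mod fs = 4.7 MHz.
4.7 MHz > fs/2 = 4.4 MHz, folds to fs − 4.7 MHz = 4.1 MHz.
6.3 MHz > fs/2 = 4.4 MHz, folds to fs − 6.3 MHz = 2.5 MHz.
7.8 MHz > fs/2 = 4.4 MHz, folds to fs − 7.8 MHz = 1 MHz.
Distinct values: {1 MHz, 2.5 MHz, 4.1 MHz}.

1 MHz, 2.5 MHz, 4.1 MHz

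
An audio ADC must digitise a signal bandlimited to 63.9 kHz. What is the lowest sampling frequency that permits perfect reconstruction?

127.8 kHz

Nyquist rate = 2 × 63.9 kHz = 127.8 kHz.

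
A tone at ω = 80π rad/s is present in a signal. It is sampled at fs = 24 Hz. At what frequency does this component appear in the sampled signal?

ω = 80π rad/s → f = ω/(2π) = 40 Hz.
40 Hz mod fs = 16 Hz.
16 Hz > fs/2 = 12 Hz, folds to fs − 16 Hz = 8 Hz.

8 Hz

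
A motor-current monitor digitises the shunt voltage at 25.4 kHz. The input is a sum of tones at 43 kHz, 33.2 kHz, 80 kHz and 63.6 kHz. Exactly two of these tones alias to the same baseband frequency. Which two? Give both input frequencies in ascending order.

33.2 kHz, 43 kHz

fs/2 = 12.7 kHz.
43 kHz mod fs = 17.6 kHz.
17.6 kHz > fs/2 = 12.7 kHz, folds to fs − 17.6 kHz = 7.8 kHz.
33.2 kHz mod fs = 7.8 kHz.
7.8 kHz ≤ fs/2 = 12.7 kHz, appears at 7.8 kHz.
80 kHz mod fs = 3.8 kHz.
3.8 kHz ≤ fs/2 = 12.7 kHz, appears at 3.8 kHz.
63.6 kHz mod fs = 12.8 kHz.
12.8 kHz > fs/2 = 12.7 kHz, folds to fs − 12.8 kHz = 12.6 kHz.
33.2 kHz and 43 kHz both map to 7.8 kHz.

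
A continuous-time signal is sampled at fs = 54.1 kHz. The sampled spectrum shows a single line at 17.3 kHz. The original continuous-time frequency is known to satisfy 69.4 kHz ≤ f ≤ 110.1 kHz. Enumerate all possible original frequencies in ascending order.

71.4 kHz, 90.9 kHz

Frequencies that alias to 17.3 kHz are k·fs ± 17.3 kHz for integer k ≥ 0.
k=0: 17.3 kHz.
k=1: 36.8 kHz, 71.4 kHz.
k=2: 90.9 kHz, 125.5 kHz.
k=3: 145 kHz, 179.6 kHz.
Within [69.4 kHz, 110.1 kHz]: 71.4 kHz, 90.9 kHz.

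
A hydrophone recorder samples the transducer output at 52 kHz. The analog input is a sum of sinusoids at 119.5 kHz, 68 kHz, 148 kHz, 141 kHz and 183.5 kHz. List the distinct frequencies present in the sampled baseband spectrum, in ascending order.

8 kHz, 15 kHz, 15.5 kHz, 16 kHz, 24.5 kHz

fs/2 = 26 kHz.
119.5 kHz mod fs = 15.5 kHz.
15.5 kHz ≤ fs/2 = 26 kHz, appears at 15.5 kHz.
68 kHz mod fs = 16 kHz.
16 kHz ≤ fs/2 = 26 kHz, appears at 16 kHz.
148 kHz mod fs = 44 kHz.
44 kHz > fs/2 = 26 kHz, folds to fs − 44 kHz = 8 kHz.
141 kHz mod fs = 37 kHz.
37 kHz > fs/2 = 26 kHz, folds to fs − 37 kHz = 15 kHz.
183.5 kHz mod fs = 27.5 kHz.
27.5 kHz > fs/2 = 26 kHz, folds to fs − 27.5 kHz = 24.5 kHz.
Distinct values: {8 kHz, 15 kHz, 15.5 kHz, 16 kHz, 24.5 kHz}.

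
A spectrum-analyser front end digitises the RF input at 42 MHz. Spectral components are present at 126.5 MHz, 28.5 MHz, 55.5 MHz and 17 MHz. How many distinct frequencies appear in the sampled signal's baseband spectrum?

3

fs/2 = 21 MHz.
126.5 MHz mod fs = 0.5 MHz.
0.5 MHz ≤ fs/2 = 21 MHz, appears at 0.5 MHz.
28.5 MHz > fs/2 = 21 MHz, folds to fs − 28.5 MHz = 13.5 MHz.
55.5 MHz mod fs = 13.5 MHz.
13.5 MHz ≤ fs/2 = 21 MHz, appears at 13.5 MHz.
17 MHz ≤ fs/2 = 21 MHz, passes unchanged.
Distinct values: {0.5 MHz, 13.5 MHz, 17 MHz} → 3.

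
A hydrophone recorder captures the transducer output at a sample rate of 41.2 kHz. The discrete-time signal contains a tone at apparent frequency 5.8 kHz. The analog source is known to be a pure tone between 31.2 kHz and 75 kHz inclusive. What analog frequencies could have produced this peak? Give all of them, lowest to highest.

Frequencies that alias to 5.8 kHz are k·fs ± 5.8 kHz for integer k ≥ 0.
k=0: 5.8 kHz.
k=1: 35.4 kHz, 47 kHz.
k=2: 76.6 kHz, 88.2 kHz.
Within [31.2 kHz, 75 kHz]: 35.4 kHz, 47 kHz.

35.4 kHz, 47 kHz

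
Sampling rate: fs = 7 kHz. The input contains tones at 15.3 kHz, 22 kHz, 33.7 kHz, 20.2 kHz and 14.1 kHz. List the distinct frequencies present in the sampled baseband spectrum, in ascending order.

fs/2 = 3.5 kHz.
15.3 kHz mod fs = 1.3 kHz.
1.3 kHz ≤ fs/2 = 3.5 kHz, appears at 1.3 kHz.
22 kHz mod fs = 1 kHz.
1 kHz ≤ fs/2 = 3.5 kHz, appears at 1 kHz.
33.7 kHz mod fs = 5.7 kHz.
5.7 kHz > fs/2 = 3.5 kHz, folds to fs − 5.7 kHz = 1.3 kHz.
20.2 kHz mod fs = 6.2 kHz.
6.2 kHz > fs/2 = 3.5 kHz, folds to fs − 6.2 kHz = 0.8 kHz.
14.1 kHz mod fs = 0.1 kHz.
0.1 kHz ≤ fs/2 = 3.5 kHz, appears at 0.1 kHz.
Distinct values: {0.1 kHz, 0.8 kHz, 1 kHz, 1.3 kHz}.

0.1 kHz, 0.8 kHz, 1 kHz, 1.3 kHz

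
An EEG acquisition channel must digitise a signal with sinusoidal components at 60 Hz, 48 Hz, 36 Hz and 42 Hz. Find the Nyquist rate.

Highest-frequency component: 60 Hz.
Nyquist rate = 2 × 60 Hz = 120 Hz.

120 Hz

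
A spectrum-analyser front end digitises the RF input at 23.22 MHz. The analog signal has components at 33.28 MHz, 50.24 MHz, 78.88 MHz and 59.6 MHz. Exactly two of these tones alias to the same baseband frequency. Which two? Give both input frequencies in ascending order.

33.28 MHz, 59.6 MHz

fs/2 = 11.61 MHz.
33.28 MHz mod fs = 10.06 MHz.
10.06 MHz ≤ fs/2 = 11.61 MHz, appears at 10.06 MHz.
50.24 MHz mod fs = 3.8 MHz.
3.8 MHz ≤ fs/2 = 11.61 MHz, appears at 3.8 MHz.
78.88 MHz mod fs = 9.22 MHz.
9.22 MHz ≤ fs/2 = 11.61 MHz, appears at 9.22 MHz.
59.6 MHz mod fs = 13.16 MHz.
13.16 MHz > fs/2 = 11.61 MHz, folds to fs − 13.16 MHz = 10.06 MHz.
33.28 MHz and 59.6 MHz both map to 10.06 MHz.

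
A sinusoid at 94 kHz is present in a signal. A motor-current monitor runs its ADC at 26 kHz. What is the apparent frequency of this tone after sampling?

10 kHz

94 kHz mod fs = 16 kHz.
16 kHz > fs/2 = 13 kHz, folds to fs − 16 kHz = 10 kHz.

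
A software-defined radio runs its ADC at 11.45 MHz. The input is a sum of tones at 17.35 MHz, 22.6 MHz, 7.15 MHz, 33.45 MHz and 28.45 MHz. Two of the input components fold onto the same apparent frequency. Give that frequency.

fs/2 = 5.725 MHz.
17.35 MHz mod fs = 5.9 MHz.
5.9 MHz > fs/2 = 5.725 MHz, folds to fs − 5.9 MHz = 5.55 MHz.
22.6 MHz mod fs = 11.15 MHz.
11.15 MHz > fs/2 = 5.725 MHz, folds to fs − 11.15 MHz = 0.3 MHz.
7.15 MHz > fs/2 = 5.725 MHz, folds to fs − 7.15 MHz = 4.3 MHz.
33.45 MHz mod fs = 10.55 MHz.
10.55 MHz > fs/2 = 5.725 MHz, folds to fs − 10.55 MHz = 0.9 MHz.
28.45 MHz mod fs = 5.55 MHz.
5.55 MHz ≤ fs/2 = 5.725 MHz, appears at 5.55 MHz.
17.35 MHz and 28.45 MHz both map to 5.55 MHz.

5.55 MHz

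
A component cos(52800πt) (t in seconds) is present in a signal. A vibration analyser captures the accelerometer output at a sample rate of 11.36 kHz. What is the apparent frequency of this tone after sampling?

3.68 kHz

ω = 52800π rad/s → f = ω/(2π) = 26400 Hz = 26.4 kHz.
26.4 kHz mod fs = 3.68 kHz.
3.68 kHz ≤ fs/2 = 5.68 kHz, appears at 3.68 kHz.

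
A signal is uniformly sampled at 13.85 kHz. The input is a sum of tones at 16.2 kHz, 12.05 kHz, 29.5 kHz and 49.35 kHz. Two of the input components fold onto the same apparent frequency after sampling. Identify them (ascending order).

fs/2 = 6.925 kHz.
16.2 kHz mod fs = 2.35 kHz.
2.35 kHz ≤ fs/2 = 6.925 kHz, appears at 2.35 kHz.
12.05 kHz > fs/2 = 6.925 kHz, folds to fs − 12.05 kHz = 1.8 kHz.
29.5 kHz mod fs = 1.8 kHz.
1.8 kHz ≤ fs/2 = 6.925 kHz, appears at 1.8 kHz.
49.35 kHz mod fs = 7.8 kHz.
7.8 kHz > fs/2 = 6.925 kHz, folds to fs − 7.8 kHz = 6.05 kHz.
12.05 kHz and 29.5 kHz both map to 1.8 kHz.

12.05 kHz, 29.5 kHz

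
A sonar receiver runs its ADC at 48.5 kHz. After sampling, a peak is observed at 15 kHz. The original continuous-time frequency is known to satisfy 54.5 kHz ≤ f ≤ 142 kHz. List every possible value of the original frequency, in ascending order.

Frequencies that alias to 15 kHz are k·fs ± 15 kHz for integer k ≥ 0.
k=0: 15 kHz.
k=1: 33.5 kHz, 63.5 kHz.
k=2: 82 kHz, 112 kHz.
k=3: 130.5 kHz, 160.5 kHz.
k=4: 179 kHz, 209 kHz.
Within [54.5 kHz, 142 kHz]: 63.5 kHz, 82 kHz, 112 kHz, 130.5 kHz.

63.5 kHz, 82 kHz, 112 kHz, 130.5 kHz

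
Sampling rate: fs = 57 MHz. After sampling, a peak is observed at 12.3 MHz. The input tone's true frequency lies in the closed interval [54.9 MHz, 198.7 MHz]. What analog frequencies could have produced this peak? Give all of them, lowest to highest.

Frequencies that alias to 12.3 MHz are k·fs ± 12.3 MHz for integer k ≥ 0.
k=0: 12.3 MHz.
k=1: 44.7 MHz, 69.3 MHz.
k=2: 101.7 MHz, 126.3 MHz.
k=3: 158.7 MHz, 183.3 MHz.
k=4: 215.7 MHz, 240.3 MHz.
Within [54.9 MHz, 198.7 MHz]: 69.3 MHz, 101.7 MHz, 126.3 MHz, 158.7 MHz, 183.3 MHz.

69.3 MHz, 101.7 MHz, 126.3 MHz, 158.7 MHz, 183.3 MHz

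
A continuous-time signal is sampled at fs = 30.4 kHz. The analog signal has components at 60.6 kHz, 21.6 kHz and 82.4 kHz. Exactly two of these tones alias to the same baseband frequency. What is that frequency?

8.8 kHz

fs/2 = 15.2 kHz.
60.6 kHz mod fs = 30.2 kHz.
30.2 kHz > fs/2 = 15.2 kHz, folds to fs − 30.2 kHz = 0.2 kHz.
21.6 kHz > fs/2 = 15.2 kHz, folds to fs − 21.6 kHz = 8.8 kHz.
82.4 kHz mod fs = 21.6 kHz.
21.6 kHz > fs/2 = 15.2 kHz, folds to fs − 21.6 kHz = 8.8 kHz.
21.6 kHz and 82.4 kHz both map to 8.8 kHz.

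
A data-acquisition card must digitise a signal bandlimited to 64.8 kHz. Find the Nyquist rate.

Nyquist rate = 2 × 64.8 kHz = 129.6 kHz.

129.6 kHz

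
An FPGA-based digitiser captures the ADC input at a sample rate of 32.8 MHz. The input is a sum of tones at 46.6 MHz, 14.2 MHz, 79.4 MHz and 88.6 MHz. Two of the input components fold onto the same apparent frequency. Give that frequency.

13.8 MHz

fs/2 = 16.4 MHz.
46.6 MHz mod fs = 13.8 MHz.
13.8 MHz ≤ fs/2 = 16.4 MHz, appears at 13.8 MHz.
14.2 MHz ≤ fs/2 = 16.4 MHz, passes unchanged.
79.4 MHz mod fs = 13.8 MHz.
13.8 MHz ≤ fs/2 = 16.4 MHz, appears at 13.8 MHz.
88.6 MHz mod fs = 23 MHz.
23 MHz > fs/2 = 16.4 MHz, folds to fs − 23 MHz = 9.8 MHz.
46.6 MHz and 79.4 MHz both map to 13.8 MHz.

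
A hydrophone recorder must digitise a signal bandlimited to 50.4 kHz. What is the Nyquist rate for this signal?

Nyquist rate = 2 × 50.4 kHz = 100.8 kHz.

100.8 kHz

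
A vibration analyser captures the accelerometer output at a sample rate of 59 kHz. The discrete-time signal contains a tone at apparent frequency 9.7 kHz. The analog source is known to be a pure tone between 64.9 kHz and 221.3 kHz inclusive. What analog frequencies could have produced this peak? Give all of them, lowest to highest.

Frequencies that alias to 9.7 kHz are k·fs ± 9.7 kHz for integer k ≥ 0.
k=0: 9.7 kHz.
k=1: 49.3 kHz, 68.7 kHz.
k=2: 108.3 kHz, 127.7 kHz.
k=3: 167.3 kHz, 186.7 kHz.
k=4: 226.3 kHz, 245.7 kHz.
Within [64.9 kHz, 221.3 kHz]: 68.7 kHz, 108.3 kHz, 127.7 kHz, 167.3 kHz, 186.7 kHz.

68.7 kHz, 108.3 kHz, 127.7 kHz, 167.3 kHz, 186.7 kHz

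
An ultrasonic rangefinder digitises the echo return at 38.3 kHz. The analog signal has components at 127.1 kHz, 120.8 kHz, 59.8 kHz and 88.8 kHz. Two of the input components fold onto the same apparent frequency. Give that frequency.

fs/2 = 19.15 kHz.
127.1 kHz mod fs = 12.2 kHz.
12.2 kHz ≤ fs/2 = 19.15 kHz, appears at 12.2 kHz.
120.8 kHz mod fs = 5.9 kHz.
5.9 kHz ≤ fs/2 = 19.15 kHz, appears at 5.9 kHz.
59.8 kHz mod fs = 21.5 kHz.
21.5 kHz > fs/2 = 19.15 kHz, folds to fs − 21.5 kHz = 16.8 kHz.
88.8 kHz mod fs = 12.2 kHz.
12.2 kHz ≤ fs/2 = 19.15 kHz, appears at 12.2 kHz.
88.8 kHz and 127.1 kHz both map to 12.2 kHz.

12.2 kHz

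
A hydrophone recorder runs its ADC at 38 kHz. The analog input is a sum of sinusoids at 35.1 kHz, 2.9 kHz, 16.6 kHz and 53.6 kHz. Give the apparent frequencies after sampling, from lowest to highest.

2.9 kHz, 15.6 kHz, 16.6 kHz

fs/2 = 19 kHz.
35.1 kHz > fs/2 = 19 kHz, folds to fs − 35.1 kHz = 2.9 kHz.
2.9 kHz ≤ fs/2 = 19 kHz, passes unchanged.
16.6 kHz ≤ fs/2 = 19 kHz, passes unchanged.
53.6 kHz mod fs = 15.6 kHz.
15.6 kHz ≤ fs/2 = 19 kHz, appears at 15.6 kHz.
Distinct values: {2.9 kHz, 15.6 kHz, 16.6 kHz}.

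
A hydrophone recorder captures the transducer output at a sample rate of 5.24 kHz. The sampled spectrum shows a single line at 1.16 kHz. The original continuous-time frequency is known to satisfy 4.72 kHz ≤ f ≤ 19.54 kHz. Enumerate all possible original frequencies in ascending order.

Frequencies that alias to 1.16 kHz are k·fs ± 1.16 kHz for integer k ≥ 0.
k=0: 1.16 kHz.
k=1: 4.08 kHz, 6.4 kHz.
k=2: 9.32 kHz, 11.64 kHz.
k=3: 14.56 kHz, 16.88 kHz.
k=4: 19.8 kHz, 22.12 kHz.
Within [4.72 kHz, 19.54 kHz]: 6.4 kHz, 9.32 kHz, 11.64 kHz, 14.56 kHz, 16.88 kHz.

6.4 kHz, 9.32 kHz, 11.64 kHz, 14.56 kHz, 16.88 kHz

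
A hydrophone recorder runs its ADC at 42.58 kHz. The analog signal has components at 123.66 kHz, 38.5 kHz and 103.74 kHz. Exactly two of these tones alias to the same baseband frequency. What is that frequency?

4.08 kHz

fs/2 = 21.29 kHz.
123.66 kHz mod fs = 38.5 kHz.
38.5 kHz > fs/2 = 21.29 kHz, folds to fs − 38.5 kHz = 4.08 kHz.
38.5 kHz > fs/2 = 21.29 kHz, folds to fs − 38.5 kHz = 4.08 kHz.
103.74 kHz mod fs = 18.58 kHz.
18.58 kHz ≤ fs/2 = 21.29 kHz, appears at 18.58 kHz.
38.5 kHz and 123.66 kHz both map to 4.08 kHz.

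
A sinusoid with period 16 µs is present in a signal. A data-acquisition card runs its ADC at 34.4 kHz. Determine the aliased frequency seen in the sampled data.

T = 16 µs → f = 1/T = 62.5 kHz.
62.5 kHz mod fs = 28.1 kHz.
28.1 kHz > fs/2 = 17.2 kHz, folds to fs − 28.1 kHz = 6.3 kHz.

6.3 kHz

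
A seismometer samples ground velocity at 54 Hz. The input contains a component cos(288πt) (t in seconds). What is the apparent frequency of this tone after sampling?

18 Hz

ω = 288π rad/s → f = ω/(2π) = 144 Hz.
144 Hz mod fs = 36 Hz.
36 Hz > fs/2 = 27 Hz, folds to fs − 36 Hz = 18 Hz.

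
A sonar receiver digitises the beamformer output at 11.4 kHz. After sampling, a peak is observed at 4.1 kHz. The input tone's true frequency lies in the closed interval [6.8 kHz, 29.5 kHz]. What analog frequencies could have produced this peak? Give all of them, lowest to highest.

Frequencies that alias to 4.1 kHz are k·fs ± 4.1 kHz for integer k ≥ 0.
k=0: 4.1 kHz.
k=1: 7.3 kHz, 15.5 kHz.
k=2: 18.7 kHz, 26.9 kHz.
k=3: 30.1 kHz, 38.3 kHz.
Within [6.8 kHz, 29.5 kHz]: 7.3 kHz, 15.5 kHz, 18.7 kHz, 26.9 kHz.

7.3 kHz, 15.5 kHz, 18.7 kHz, 26.9 kHz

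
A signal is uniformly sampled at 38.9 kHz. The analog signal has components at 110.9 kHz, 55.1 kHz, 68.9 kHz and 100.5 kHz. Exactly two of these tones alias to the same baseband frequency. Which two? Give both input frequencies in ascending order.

fs/2 = 19.45 kHz.
110.9 kHz mod fs = 33.1 kHz.
33.1 kHz > fs/2 = 19.45 kHz, folds to fs − 33.1 kHz = 5.8 kHz.
55.1 kHz mod fs = 16.2 kHz.
16.2 kHz ≤ fs/2 = 19.45 kHz, appears at 16.2 kHz.
68.9 kHz mod fs = 30 kHz.
30 kHz > fs/2 = 19.45 kHz, folds to fs − 30 kHz = 8.9 kHz.
100.5 kHz mod fs = 22.7 kHz.
22.7 kHz > fs/2 = 19.45 kHz, folds to fs − 22.7 kHz = 16.2 kHz.
55.1 kHz and 100.5 kHz both map to 16.2 kHz.

55.1 kHz, 100.5 kHz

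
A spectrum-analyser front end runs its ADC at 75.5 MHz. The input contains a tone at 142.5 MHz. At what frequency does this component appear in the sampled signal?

8.5 MHz

142.5 MHz mod fs = 67 MHz.
67 MHz > fs/2 = 37.75 MHz, folds to fs − 67 MHz = 8.5 MHz.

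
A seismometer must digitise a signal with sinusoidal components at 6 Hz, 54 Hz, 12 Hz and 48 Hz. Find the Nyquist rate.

Highest-frequency component: 54 Hz.
Nyquist rate = 2 × 54 Hz = 108 Hz.

108 Hz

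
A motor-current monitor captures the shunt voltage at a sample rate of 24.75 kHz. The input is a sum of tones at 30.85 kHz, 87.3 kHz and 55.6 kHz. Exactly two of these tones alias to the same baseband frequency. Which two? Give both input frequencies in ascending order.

30.85 kHz, 55.6 kHz

fs/2 = 12.375 kHz.
30.85 kHz mod fs = 6.1 kHz.
6.1 kHz ≤ fs/2 = 12.375 kHz, appears at 6.1 kHz.
87.3 kHz mod fs = 13.05 kHz.
13.05 kHz > fs/2 = 12.375 kHz, folds to fs − 13.05 kHz = 11.7 kHz.
55.6 kHz mod fs = 6.1 kHz.
6.1 kHz ≤ fs/2 = 12.375 kHz, appears at 6.1 kHz.
30.85 kHz and 55.6 kHz both map to 6.1 kHz.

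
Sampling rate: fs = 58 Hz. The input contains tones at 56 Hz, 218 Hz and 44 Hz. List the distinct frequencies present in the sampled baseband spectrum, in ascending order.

2 Hz, 14 Hz

fs/2 = 29 Hz.
56 Hz > fs/2 = 29 Hz, folds to fs − 56 Hz = 2 Hz.
218 Hz mod fs = 44 Hz.
44 Hz > fs/2 = 29 Hz, folds to fs − 44 Hz = 14 Hz.
44 Hz > fs/2 = 29 Hz, folds to fs − 44 Hz = 14 Hz.
Distinct values: {2 Hz, 14 Hz}.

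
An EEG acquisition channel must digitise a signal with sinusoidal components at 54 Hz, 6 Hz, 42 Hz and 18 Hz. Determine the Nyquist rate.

108 Hz

Highest-frequency component: 54 Hz.
Nyquist rate = 2 × 54 Hz = 108 Hz.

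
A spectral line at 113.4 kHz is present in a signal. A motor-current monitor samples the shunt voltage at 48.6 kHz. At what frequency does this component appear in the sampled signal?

113.4 kHz mod fs = 16.2 kHz.
16.2 kHz ≤ fs/2 = 24.3 kHz, appears at 16.2 kHz.

16.2 kHz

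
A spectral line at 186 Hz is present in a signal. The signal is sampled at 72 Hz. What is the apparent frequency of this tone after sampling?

186 Hz mod fs = 42 Hz.
42 Hz > fs/2 = 36 Hz, folds to fs − 42 Hz = 30 Hz.

30 Hz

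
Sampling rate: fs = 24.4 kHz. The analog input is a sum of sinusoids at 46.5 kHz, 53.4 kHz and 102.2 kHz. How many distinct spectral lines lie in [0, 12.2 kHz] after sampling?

fs/2 = 12.2 kHz.
46.5 kHz mod fs = 22.1 kHz.
22.1 kHz > fs/2 = 12.2 kHz, folds to fs − 22.1 kHz = 2.3 kHz.
53.4 kHz mod fs = 4.6 kHz.
4.6 kHz ≤ fs/2 = 12.2 kHz, appears at 4.6 kHz.
102.2 kHz mod fs = 4.6 kHz.
4.6 kHz ≤ fs/2 = 12.2 kHz, appears at 4.6 kHz.
Distinct values: {2.3 kHz, 4.6 kHz} → 2.

2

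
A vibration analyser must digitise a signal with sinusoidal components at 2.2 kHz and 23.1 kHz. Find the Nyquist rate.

Highest-frequency component: 23.1 kHz.
Nyquist rate = 2 × 23.1 kHz = 46.2 kHz.

46.2 kHz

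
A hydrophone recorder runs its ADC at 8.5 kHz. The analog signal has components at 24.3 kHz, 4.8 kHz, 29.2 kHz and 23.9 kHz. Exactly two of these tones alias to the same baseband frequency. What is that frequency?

3.7 kHz

fs/2 = 4.25 kHz.
24.3 kHz mod fs = 7.3 kHz.
7.3 kHz > fs/2 = 4.25 kHz, folds to fs − 7.3 kHz = 1.2 kHz.
4.8 kHz > fs/2 = 4.25 kHz, folds to fs − 4.8 kHz = 3.7 kHz.
29.2 kHz mod fs = 3.7 kHz.
3.7 kHz ≤ fs/2 = 4.25 kHz, appears at 3.7 kHz.
23.9 kHz mod fs = 6.9 kHz.
6.9 kHz > fs/2 = 4.25 kHz, folds to fs − 6.9 kHz = 1.6 kHz.
4.8 kHz and 29.2 kHz both map to 3.7 kHz.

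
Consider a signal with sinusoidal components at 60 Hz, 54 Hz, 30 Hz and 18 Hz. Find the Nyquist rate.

Highest-frequency component: 60 Hz.
Nyquist rate = 2 × 60 Hz = 120 Hz.

120 Hz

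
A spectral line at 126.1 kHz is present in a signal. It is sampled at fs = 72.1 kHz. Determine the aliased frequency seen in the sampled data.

18.1 kHz

126.1 kHz mod fs = 54 kHz.
54 kHz > fs/2 = 36.05 kHz, folds to fs − 54 kHz = 18.1 kHz.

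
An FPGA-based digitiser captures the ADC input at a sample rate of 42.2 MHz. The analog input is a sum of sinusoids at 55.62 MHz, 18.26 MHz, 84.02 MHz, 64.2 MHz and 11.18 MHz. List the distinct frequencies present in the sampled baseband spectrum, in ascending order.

0.38 MHz, 11.18 MHz, 13.42 MHz, 18.26 MHz, 20.2 MHz

fs/2 = 21.1 MHz.
55.62 MHz mod fs = 13.42 MHz.
13.42 MHz ≤ fs/2 = 21.1 MHz, appears at 13.42 MHz.
18.26 MHz ≤ fs/2 = 21.1 MHz, passes unchanged.
84.02 MHz mod fs = 41.82 MHz.
41.82 MHz > fs/2 = 21.1 MHz, folds to fs − 41.82 MHz = 0.38 MHz.
64.2 MHz mod fs = 22 MHz.
22 MHz > fs/2 = 21.1 MHz, folds to fs − 22 MHz = 20.2 MHz.
11.18 MHz ≤ fs/2 = 21.1 MHz, passes unchanged.
Distinct values: {0.38 MHz, 11.18 MHz, 13.42 MHz, 18.26 MHz, 20.2 MHz}.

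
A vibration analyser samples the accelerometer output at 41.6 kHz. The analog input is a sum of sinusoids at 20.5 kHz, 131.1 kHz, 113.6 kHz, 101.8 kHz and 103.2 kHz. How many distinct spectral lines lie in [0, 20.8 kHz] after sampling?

fs/2 = 20.8 kHz.
20.5 kHz ≤ fs/2 = 20.8 kHz, passes unchanged.
131.1 kHz mod fs = 6.3 kHz.
6.3 kHz ≤ fs/2 = 20.8 kHz, appears at 6.3 kHz.
113.6 kHz mod fs = 30.4 kHz.
30.4 kHz > fs/2 = 20.8 kHz, folds to fs − 30.4 kHz = 11.2 kHz.
101.8 kHz mod fs = 18.6 kHz.
18.6 kHz ≤ fs/2 = 20.8 kHz, appears at 18.6 kHz.
103.2 kHz mod fs = 20 kHz.
20 kHz ≤ fs/2 = 20.8 kHz, appears at 20 kHz.
Distinct values: {6.3 kHz, 11.2 kHz, 18.6 kHz, 20 kHz, 20.5 kHz} → 5.

5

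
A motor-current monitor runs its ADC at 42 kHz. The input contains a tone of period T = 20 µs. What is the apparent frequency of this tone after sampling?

T = 20 µs → f = 1/T = 50 kHz.
50 kHz mod fs = 8 kHz.
8 kHz ≤ fs/2 = 21 kHz, appears at 8 kHz.

8 kHz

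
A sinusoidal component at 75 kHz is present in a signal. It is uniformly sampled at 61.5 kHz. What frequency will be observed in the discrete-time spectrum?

75 kHz mod fs = 13.5 kHz.
13.5 kHz ≤ fs/2 = 30.75 kHz, appears at 13.5 kHz.

13.5 kHz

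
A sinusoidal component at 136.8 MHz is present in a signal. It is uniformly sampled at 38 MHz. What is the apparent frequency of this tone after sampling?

15.2 MHz

136.8 MHz mod fs = 22.8 MHz.
22.8 MHz > fs/2 = 19 MHz, folds to fs − 22.8 MHz = 15.2 MHz.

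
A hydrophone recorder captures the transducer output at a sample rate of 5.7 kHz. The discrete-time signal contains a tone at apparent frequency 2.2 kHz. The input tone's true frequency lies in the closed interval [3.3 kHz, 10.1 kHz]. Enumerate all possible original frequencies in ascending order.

Frequencies that alias to 2.2 kHz are k·fs ± 2.2 kHz for integer k ≥ 0.
k=0: 2.2 kHz.
k=1: 3.5 kHz, 7.9 kHz.
k=2: 9.2 kHz, 13.6 kHz.
k=3: 14.9 kHz, 19.3 kHz.
Within [3.3 kHz, 10.1 kHz]: 3.5 kHz, 7.9 kHz, 9.2 kHz.

3.5 kHz, 7.9 kHz, 9.2 kHz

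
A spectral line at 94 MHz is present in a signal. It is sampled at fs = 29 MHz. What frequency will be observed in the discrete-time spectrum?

94 MHz mod fs = 7 MHz.
7 MHz ≤ fs/2 = 14.5 MHz, appears at 7 MHz.

7 MHz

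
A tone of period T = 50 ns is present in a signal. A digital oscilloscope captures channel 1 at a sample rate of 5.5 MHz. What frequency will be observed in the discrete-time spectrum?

2 MHz

T = 50 ns → f = 1/T = 20 MHz.
20 MHz mod fs = 3.5 MHz.
3.5 MHz > fs/2 = 2.75 MHz, folds to fs − 3.5 MHz = 2 MHz.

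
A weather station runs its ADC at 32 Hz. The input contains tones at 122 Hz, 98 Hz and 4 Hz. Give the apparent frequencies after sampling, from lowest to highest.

2 Hz, 4 Hz, 6 Hz

fs/2 = 16 Hz.
122 Hz mod fs = 26 Hz.
26 Hz > fs/2 = 16 Hz, folds to fs − 26 Hz = 6 Hz.
98 Hz mod fs = 2 Hz.
2 Hz ≤ fs/2 = 16 Hz, appears at 2 Hz.
4 Hz ≤ fs/2 = 16 Hz, passes unchanged.
Distinct values: {2 Hz, 4 Hz, 6 Hz}.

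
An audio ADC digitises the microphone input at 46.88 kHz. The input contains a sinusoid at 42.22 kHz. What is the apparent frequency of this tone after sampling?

4.66 kHz

42.22 kHz > fs/2 = 23.44 kHz, folds to fs − 42.22 kHz = 4.66 kHz.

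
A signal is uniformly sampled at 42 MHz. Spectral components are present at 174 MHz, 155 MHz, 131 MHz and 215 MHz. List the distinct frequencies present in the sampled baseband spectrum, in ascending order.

fs/2 = 21 MHz.
174 MHz mod fs = 6 MHz.
6 MHz ≤ fs/2 = 21 MHz, appears at 6 MHz.
155 MHz mod fs = 29 MHz.
29 MHz > fs/2 = 21 MHz, folds to fs − 29 MHz = 13 MHz.
131 MHz mod fs = 5 MHz.
5 MHz ≤ fs/2 = 21 MHz, appears at 5 MHz.
215 MHz mod fs = 5 MHz.
5 MHz ≤ fs/2 = 21 MHz, appears at 5 MHz.
Distinct values: {5 MHz, 6 MHz, 13 MHz}.

5 MHz, 6 MHz, 13 MHz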